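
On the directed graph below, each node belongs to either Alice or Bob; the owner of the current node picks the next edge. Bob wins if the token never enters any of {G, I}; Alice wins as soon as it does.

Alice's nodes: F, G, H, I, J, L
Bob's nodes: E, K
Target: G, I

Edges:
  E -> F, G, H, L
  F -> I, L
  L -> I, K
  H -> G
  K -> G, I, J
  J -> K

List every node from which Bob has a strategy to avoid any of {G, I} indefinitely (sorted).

J, K

A0 = {G, I}
A1: add {F, H, L} — F (Alice) has F→I; H (Alice) has H→G; L (Alice) has L→I.
A2: add {E} — E (Bob): all of {F, G, H, L} already in.
A3 = A2; e.g. J (Alice) has no edge into A2. Fixed point.
Alice's attractor = {E, F, G, H, I, L}; Bob avoids the target exactly from the complement.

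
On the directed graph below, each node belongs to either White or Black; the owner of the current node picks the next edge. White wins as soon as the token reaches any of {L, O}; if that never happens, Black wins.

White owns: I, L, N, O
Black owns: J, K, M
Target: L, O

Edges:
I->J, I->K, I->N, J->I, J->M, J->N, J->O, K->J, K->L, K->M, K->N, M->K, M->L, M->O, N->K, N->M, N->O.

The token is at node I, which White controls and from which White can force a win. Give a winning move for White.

N

A0 = {L, O}
A1: add {N} — N (White) has N→O.
A2: add {I} — I (White) has I→N.
A3 = A2; e.g. J (Black) can still go to M. Fixed point.
From I, successor N is in the attractor (rank 1); the other successors J, K are not.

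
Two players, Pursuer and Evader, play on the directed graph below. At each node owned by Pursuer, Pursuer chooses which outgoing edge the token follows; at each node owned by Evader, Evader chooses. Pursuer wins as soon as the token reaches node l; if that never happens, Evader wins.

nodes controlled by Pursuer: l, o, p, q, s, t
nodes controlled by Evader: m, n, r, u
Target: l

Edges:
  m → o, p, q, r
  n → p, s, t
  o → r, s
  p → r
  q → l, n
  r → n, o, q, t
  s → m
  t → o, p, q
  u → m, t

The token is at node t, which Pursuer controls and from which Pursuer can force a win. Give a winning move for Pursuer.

A0 = {l}
A1: add {q} — q (Pursuer) has q→l.
A2: add {t} — t (Pursuer) has t→q.
A3 = A2; e.g. m (Evader) can still go to o. Fixed point.
From t, successor q is in the attractor (rank 1); the other successors o, p are not.

q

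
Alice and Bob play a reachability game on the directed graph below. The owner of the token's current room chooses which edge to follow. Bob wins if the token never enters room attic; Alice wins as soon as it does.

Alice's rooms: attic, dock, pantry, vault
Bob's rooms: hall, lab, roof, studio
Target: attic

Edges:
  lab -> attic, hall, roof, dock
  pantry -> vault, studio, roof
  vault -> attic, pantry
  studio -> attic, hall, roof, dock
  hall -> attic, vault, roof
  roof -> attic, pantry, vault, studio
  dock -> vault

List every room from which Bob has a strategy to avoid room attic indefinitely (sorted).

hall, lab, roof, studio

A0 = {attic}
A1: add {vault} — vault (Alice) has vault→attic.
A2: add {dock, pantry} — pantry (Alice) has pantry→vault; dock (Alice) has dock→vault.
A3 = A2; e.g. lab (Bob) can still go to hall. Fixed point.
Alice's attractor = {attic, dock, pantry, vault}; Bob avoids the target exactly from the complement.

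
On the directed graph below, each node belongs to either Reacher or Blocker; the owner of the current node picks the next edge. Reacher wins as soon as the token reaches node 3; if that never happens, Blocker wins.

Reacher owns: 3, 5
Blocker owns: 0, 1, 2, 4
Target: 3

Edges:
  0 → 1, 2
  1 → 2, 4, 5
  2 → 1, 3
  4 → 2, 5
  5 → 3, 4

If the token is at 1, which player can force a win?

A0 = {3}
A1: add {5} — 5 (Reacher) has 5→3.
A2 = A1; e.g. 0 (Blocker) can still go to 1. Fixed point.
1 never enters the attractor, so Blocker can avoid the target forever.

Blocker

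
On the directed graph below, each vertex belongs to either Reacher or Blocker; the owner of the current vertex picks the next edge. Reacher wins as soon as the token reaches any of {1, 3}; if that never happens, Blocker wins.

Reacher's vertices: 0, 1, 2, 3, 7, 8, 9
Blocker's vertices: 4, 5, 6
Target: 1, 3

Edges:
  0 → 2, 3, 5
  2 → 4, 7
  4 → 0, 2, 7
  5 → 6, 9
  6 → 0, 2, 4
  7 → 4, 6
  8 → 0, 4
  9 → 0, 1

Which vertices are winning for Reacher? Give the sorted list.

0, 1, 3, 8, 9

A0 = {1, 3}
A1: add {0, 9} — 0 (Reacher) has 0→3; 9 (Reacher) has 9→1.
A2: add {8} — 8 (Reacher) has 8→0.
A3 = A2; e.g. 2 (Reacher) has no edge into A2. Fixed point.
Reacher's winning region = {0, 1, 3, 8, 9}.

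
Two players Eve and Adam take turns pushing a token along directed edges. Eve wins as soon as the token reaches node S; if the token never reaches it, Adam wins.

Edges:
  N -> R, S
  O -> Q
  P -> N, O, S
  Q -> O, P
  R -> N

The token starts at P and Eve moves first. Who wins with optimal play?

Track states (vertex, player-to-move).
A0 = {(S,Eve), (S,Adam)}
A1: add {(N,Eve), (P,Eve)}.
(P,Eve) ∈ A1 ⇒ Eve forces the target.

Eve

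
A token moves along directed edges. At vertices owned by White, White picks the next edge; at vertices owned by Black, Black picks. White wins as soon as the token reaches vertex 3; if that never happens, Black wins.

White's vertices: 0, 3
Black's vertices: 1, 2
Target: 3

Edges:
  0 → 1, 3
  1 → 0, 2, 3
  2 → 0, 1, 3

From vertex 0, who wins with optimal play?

A0 = {3}
A1: add {0} — 0 (White) has 0→3.
A2 = A1; e.g. 1 (Black) can still go to 2. Fixed point.
0 ∈ A1, so White can force the target.

White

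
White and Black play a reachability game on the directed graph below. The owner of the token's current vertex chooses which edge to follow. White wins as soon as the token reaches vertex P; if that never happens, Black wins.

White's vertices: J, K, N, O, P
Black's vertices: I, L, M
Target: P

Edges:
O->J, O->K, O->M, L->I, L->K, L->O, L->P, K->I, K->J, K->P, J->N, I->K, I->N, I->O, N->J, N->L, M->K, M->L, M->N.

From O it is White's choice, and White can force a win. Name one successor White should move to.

K

A0 = {P}
A1: add {K} — K (White) has K→P.
A2: add {O} — O (White) has O→K.
A3 = A2; e.g. I (Black) can still go to N. Fixed point.
From O, successor K is in the attractor (rank 1); the other successors J, M are not.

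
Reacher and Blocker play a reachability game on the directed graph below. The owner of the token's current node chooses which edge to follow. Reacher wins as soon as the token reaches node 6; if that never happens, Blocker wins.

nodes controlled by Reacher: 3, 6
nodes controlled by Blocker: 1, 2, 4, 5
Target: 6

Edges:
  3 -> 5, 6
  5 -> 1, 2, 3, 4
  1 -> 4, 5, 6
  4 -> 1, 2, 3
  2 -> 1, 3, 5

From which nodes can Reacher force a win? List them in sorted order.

3, 6

A0 = {6}
A1: add {3} — 3 (Reacher) has 3→6.
A2 = A1; e.g. 1 (Blocker) can still go to 4. Fixed point.
Reacher's winning region = {3, 6}.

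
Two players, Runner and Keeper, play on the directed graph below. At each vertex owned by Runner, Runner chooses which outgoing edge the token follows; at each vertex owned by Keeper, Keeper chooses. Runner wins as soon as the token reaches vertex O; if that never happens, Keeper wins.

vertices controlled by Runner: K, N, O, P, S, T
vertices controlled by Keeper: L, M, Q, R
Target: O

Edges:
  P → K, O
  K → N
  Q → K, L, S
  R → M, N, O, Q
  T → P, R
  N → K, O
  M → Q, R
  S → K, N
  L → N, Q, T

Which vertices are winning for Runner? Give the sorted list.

K, N, O, P, S, T

A0 = {O}
A1: add {N, P} — N (Runner) has N→O; P (Runner) has P→O.
A2: add {K, S, T} — K (Runner) has K→N; S (Runner) has S→N; T (Runner) has T→P.
A3 = A2; e.g. L (Keeper) can still go to Q. Fixed point.
Runner's winning region = {K, N, O, P, S, T}.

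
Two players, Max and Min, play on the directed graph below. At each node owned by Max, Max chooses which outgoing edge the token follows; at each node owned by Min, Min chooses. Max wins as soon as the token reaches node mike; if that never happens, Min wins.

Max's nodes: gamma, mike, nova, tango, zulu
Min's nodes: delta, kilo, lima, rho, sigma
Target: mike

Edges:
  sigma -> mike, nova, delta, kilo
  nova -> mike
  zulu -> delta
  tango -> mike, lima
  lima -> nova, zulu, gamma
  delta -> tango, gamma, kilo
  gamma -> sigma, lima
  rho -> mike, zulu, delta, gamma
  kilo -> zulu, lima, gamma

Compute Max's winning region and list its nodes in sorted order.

mike, nova, tango

A0 = {mike}
A1: add {nova, tango} — nova (Max) has nova→mike; tango (Max) has tango→mike.
A2 = A1; e.g. sigma (Min) can still go to delta. Fixed point.
Max's winning region = {mike, nova, tango}.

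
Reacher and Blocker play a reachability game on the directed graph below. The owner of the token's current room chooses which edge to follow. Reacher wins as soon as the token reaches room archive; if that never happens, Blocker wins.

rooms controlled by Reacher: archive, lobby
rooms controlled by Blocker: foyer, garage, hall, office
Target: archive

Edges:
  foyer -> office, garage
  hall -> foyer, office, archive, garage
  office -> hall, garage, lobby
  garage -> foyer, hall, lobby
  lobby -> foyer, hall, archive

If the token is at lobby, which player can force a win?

Reacher

A0 = {archive}
A1: add {lobby} — lobby (Reacher) has lobby→archive.
A2 = A1; e.g. foyer (Blocker) can still go to office. Fixed point.
lobby ∈ A1, so Reacher can force the target.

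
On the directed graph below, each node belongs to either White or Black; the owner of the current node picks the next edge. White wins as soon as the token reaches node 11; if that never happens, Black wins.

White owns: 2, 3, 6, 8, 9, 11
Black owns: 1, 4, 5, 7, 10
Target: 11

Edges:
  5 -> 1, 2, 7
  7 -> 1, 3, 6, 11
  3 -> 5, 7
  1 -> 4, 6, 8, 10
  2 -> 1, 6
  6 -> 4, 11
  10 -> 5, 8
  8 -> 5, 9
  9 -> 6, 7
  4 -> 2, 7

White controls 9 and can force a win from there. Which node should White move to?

6

A0 = {11}
A1: add {6} — 6 (White) has 6→11.
A2: add {2, 9} — 2 (White) has 2→6; 9 (White) has 9→6.
A3: add {8} — 8 (White) has 8→9.
A4 = A3; e.g. 1 (Black) can still go to 4. Fixed point.
From 9, successor 6 is in the attractor (rank 1); the other successor 7 is not.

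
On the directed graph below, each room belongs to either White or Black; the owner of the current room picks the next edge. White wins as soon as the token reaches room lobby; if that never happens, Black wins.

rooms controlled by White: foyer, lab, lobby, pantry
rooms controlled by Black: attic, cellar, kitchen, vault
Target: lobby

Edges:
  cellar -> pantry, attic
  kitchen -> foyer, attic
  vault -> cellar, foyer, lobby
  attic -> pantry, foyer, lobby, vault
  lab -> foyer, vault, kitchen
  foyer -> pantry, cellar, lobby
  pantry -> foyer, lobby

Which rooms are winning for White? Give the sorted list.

foyer, lab, lobby, pantry

A0 = {lobby}
A1: add {foyer, pantry} — pantry (White) has pantry→lobby; foyer (White) has foyer→lobby.
A2: add {lab} — lab (White) has lab→foyer.
A3 = A2; e.g. cellar (Black) can still go to attic. Fixed point.
White's winning region = {foyer, lab, lobby, pantry}.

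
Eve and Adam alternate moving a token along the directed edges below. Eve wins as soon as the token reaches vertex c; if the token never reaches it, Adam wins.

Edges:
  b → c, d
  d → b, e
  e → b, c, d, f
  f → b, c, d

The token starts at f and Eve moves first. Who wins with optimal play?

Track states (vertex, player-to-move).
A0 = {(c,Eve), (c,Adam)}
A1: add {(b,Eve), (e,Eve), (f,Eve)}.
(f,Eve) ∈ A1 ⇒ Eve forces the target.

Eve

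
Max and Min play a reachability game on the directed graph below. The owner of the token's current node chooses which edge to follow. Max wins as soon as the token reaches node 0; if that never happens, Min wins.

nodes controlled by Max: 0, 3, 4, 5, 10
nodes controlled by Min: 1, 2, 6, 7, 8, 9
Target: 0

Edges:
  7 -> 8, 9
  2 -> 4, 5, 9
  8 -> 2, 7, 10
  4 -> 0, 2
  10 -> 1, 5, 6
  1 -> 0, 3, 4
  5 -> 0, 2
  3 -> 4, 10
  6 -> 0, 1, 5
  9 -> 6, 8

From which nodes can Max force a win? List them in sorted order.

A0 = {0}
A1: add {4, 5} — 4 (Max) has 4→0; 5 (Max) has 5→0.
A2: add {3, 10} — 3 (Max) has 3→4; 10 (Max) has 10→5.
A3: add {1} — 1 (Min): all of {0, 3, 4} already in.
A4: add {6} — 6 (Min): all of {0, 1, 5} already in.
A5 = A4; e.g. 2 (Min) can still go to 9. Fixed point.
Max's winning region = {0, 1, 3, 4, 5, 6, 10}.

0, 1, 3, 4, 5, 6, 10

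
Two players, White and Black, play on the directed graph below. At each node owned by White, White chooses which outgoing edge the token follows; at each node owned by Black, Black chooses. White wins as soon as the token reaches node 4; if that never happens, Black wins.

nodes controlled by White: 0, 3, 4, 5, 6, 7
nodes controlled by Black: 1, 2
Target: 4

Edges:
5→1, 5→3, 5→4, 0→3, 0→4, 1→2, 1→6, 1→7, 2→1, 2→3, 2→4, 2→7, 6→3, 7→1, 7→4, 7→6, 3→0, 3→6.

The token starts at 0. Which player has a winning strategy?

A0 = {4}
A1: add {0, 5, 7} — 0 (White) has 0→4; 5 (White) has 5→4; 7 (White) has 7→4.
0 ∈ A1, so White can force the target.

White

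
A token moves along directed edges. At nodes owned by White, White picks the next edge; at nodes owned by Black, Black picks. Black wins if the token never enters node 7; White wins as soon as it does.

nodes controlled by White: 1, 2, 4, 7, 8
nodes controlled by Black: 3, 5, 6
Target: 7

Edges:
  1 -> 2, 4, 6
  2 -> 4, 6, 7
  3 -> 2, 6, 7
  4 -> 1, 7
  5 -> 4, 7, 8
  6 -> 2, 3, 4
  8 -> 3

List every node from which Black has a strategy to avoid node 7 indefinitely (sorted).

A0 = {7}
A1: add {2, 4} — 2 (White) has 2→7; 4 (White) has 4→7.
A2: add {1} — 1 (White) has 1→2.
A3 = A2; e.g. 3 (Black) can still go to 6. Fixed point.
White's attractor = {1, 2, 4, 7}; Black avoids the target exactly from the complement.

3, 5, 6, 8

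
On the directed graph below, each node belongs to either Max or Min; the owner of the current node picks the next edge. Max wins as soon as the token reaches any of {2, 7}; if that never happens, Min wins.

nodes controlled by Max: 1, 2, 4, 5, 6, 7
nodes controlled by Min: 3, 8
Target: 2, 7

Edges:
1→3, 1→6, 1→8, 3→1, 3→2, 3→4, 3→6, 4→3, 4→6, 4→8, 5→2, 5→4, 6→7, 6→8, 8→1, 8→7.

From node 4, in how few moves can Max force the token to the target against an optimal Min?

2

A0 = {2, 7}
A1: add {5, 6} — 5 (Max) has 5→2; 6 (Max) has 6→7.
A2: add {1, 4} — 1 (Max) has 1→6; 4 (Max) has 4→6.
4 enters the attractor at level 2, so Max can force the target in 2 moves from there.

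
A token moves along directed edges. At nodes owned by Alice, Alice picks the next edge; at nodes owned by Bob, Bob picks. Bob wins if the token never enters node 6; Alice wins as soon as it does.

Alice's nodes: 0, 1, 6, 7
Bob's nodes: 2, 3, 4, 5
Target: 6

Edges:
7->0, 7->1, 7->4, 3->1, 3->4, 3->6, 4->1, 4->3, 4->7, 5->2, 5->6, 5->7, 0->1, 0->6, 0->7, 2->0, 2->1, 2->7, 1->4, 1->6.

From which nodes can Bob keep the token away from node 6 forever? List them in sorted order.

A0 = {6}
A1: add {0, 1} — 0 (Alice) has 0→6; 1 (Alice) has 1→6.
A2: add {7} — 7 (Alice) has 7→0.
A3: add {2} — 2 (Bob): all of {0, 1, 7} already in.
A4: add {5} — 5 (Bob): all of {2, 6, 7} already in.
A5 = A4; e.g. 3 (Bob) can still go to 4. Fixed point.
Alice's attractor = {0, 1, 2, 5, 6, 7}; Bob avoids the target exactly from the complement.

3, 4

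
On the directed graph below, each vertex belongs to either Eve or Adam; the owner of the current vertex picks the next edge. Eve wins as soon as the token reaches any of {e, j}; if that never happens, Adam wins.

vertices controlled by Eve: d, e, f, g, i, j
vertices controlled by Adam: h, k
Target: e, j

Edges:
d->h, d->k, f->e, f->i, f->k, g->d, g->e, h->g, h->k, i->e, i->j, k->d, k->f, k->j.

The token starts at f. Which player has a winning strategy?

Eve

A0 = {e, j}
A1: add {f, g, i} — f (Eve) has f→e; g (Eve) has g→e; i (Eve) has i→e.
A2 = A1; e.g. d (Eve) has no edge into A1. Fixed point.
f ∈ A1, so Eve can force the target.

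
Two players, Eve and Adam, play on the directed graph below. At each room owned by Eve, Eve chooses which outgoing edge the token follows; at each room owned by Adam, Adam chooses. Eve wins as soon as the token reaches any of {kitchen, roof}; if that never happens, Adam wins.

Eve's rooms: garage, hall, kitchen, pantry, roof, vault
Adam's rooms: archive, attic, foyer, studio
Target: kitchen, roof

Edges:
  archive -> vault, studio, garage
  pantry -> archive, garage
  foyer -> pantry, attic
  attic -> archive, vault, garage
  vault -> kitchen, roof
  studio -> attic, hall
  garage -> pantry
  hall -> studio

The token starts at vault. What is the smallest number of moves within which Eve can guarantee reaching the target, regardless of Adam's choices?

1

A0 = {kitchen, roof}
A1: add {vault} — vault (Eve) has vault→kitchen.
A2 = A1; e.g. archive (Adam) can still go to studio. Fixed point.
vault enters the attractor at level 1, so Eve can force the target in 1 move from there.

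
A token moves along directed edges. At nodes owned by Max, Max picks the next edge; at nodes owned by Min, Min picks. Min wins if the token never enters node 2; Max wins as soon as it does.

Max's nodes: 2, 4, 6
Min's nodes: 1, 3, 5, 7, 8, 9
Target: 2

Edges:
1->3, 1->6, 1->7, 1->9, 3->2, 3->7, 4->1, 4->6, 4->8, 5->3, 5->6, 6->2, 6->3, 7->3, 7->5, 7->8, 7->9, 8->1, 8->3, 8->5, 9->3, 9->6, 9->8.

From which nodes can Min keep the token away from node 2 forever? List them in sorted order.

A0 = {2}
A1: add {6} — 6 (Max) has 6→2.
A2: add {4} — 4 (Max) has 4→6.
A3 = A2; e.g. 1 (Min) can still go to 3. Fixed point.
Max's attractor = {2, 4, 6}; Min avoids the target exactly from the complement.

1, 3, 5, 7, 8, 9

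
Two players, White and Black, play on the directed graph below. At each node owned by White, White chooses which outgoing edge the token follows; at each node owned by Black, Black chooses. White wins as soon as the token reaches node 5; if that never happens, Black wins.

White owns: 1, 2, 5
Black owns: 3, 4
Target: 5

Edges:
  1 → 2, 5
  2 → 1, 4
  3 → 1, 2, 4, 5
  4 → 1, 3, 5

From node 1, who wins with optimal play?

White

A0 = {5}
A1: add {1} — 1 (White) has 1→5.
1 ∈ A1, so White can force the target.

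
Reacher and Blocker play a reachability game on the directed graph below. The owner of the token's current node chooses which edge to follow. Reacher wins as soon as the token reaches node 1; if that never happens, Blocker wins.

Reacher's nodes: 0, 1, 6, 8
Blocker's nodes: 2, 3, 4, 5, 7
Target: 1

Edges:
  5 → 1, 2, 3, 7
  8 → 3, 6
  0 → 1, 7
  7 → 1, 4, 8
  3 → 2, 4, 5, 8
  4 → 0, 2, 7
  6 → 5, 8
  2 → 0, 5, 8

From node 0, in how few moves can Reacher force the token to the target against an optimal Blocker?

1

A0 = {1}
A1: add {0} — 0 (Reacher) has 0→1.
A2 = A1; e.g. 2 (Blocker) can still go to 5. Fixed point.
0 enters the attractor at level 1, so Reacher can force the target in 1 move from there.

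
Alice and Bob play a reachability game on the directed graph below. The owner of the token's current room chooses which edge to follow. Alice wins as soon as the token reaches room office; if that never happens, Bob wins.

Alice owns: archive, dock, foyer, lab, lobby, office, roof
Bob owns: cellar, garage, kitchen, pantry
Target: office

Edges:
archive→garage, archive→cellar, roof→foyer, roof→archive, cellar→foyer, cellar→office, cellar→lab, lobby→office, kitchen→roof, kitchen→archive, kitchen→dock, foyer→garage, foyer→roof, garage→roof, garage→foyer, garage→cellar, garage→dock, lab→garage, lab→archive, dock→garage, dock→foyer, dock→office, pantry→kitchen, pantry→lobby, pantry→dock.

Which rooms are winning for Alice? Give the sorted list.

A0 = {office}
A1: add {dock, lobby} — lobby (Alice) has lobby→office; dock (Alice) has dock→office.
A2 = A1; e.g. garage (Bob) can still go to roof. Fixed point.
Alice's winning region = {dock, lobby, office}.

dock, lobby, office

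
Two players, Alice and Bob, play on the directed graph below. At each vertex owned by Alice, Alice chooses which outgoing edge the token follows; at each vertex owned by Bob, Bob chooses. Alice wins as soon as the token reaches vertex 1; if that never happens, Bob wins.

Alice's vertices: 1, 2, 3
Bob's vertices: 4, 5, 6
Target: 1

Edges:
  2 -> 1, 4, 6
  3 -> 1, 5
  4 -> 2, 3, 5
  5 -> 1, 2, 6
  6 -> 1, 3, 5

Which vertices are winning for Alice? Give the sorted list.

1, 2, 3

A0 = {1}
A1: add {2, 3} — 2 (Alice) has 2→1; 3 (Alice) has 3→1.
A2 = A1; e.g. 4 (Bob) can still go to 5. Fixed point.
Alice's winning region = {1, 2, 3}.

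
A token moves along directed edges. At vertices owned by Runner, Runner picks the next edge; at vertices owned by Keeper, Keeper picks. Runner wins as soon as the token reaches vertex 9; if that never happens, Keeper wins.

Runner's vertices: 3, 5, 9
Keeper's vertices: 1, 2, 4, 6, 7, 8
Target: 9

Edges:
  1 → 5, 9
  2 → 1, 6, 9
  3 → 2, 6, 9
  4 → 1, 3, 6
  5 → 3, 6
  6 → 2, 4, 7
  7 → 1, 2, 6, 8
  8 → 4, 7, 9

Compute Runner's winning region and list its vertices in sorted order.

A0 = {9}
A1: add {3} — 3 (Runner) has 3→9.
A2: add {5} — 5 (Runner) has 5→3.
A3: add {1} — 1 (Keeper): all of {5, 9} already in.
A4 = A3; e.g. 2 (Keeper) can still go to 6. Fixed point.
Runner's winning region = {1, 3, 5, 9}.

1, 3, 5, 9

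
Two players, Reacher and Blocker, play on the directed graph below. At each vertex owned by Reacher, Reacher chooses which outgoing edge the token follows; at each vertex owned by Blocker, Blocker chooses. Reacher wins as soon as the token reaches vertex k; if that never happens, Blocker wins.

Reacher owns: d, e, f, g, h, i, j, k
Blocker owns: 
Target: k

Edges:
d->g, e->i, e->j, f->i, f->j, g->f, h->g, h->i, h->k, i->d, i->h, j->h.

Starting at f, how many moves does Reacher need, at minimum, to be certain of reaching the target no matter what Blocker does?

A0 = {k}
A1: add {h} — h (Reacher) has h→k.
A2: add {i, j} — i (Reacher) has i→h; j (Reacher) has j→h.
A3: add {e, f} — e (Reacher) has e→i; f (Reacher) has f→i.
f enters the attractor at level 3, so Reacher can force the target in 3 moves from there.

3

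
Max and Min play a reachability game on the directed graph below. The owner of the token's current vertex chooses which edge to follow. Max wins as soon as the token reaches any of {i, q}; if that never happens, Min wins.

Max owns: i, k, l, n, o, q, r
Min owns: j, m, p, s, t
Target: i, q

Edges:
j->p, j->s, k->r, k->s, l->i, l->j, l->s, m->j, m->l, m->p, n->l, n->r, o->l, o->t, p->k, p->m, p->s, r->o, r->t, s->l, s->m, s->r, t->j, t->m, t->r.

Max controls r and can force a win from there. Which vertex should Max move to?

A0 = {i, q}
A1: add {l} — l (Max) has l→i.
A2: add {n, o} — n (Max) has n→l; o (Max) has o→l.
A3: add {r} — r (Max) has r→o.
A4: add {k} — k (Max) has k→r.
A5 = A4; e.g. j (Min) can still go to p. Fixed point.
From r, successor o is in the attractor (rank 2); the other successor t is not.

o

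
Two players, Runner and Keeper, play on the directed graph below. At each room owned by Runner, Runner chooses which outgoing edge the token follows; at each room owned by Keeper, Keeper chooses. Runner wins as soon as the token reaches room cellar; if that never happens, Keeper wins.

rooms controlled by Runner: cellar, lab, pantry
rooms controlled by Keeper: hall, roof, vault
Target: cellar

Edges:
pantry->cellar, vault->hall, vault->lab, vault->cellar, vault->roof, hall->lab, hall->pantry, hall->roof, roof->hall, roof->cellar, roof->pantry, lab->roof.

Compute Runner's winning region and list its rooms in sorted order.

cellar, pantry

A0 = {cellar}
A1: add {pantry} — pantry (Runner) has pantry→cellar.
A2 = A1; e.g. vault (Keeper) can still go to hall. Fixed point.
Runner's winning region = {cellar, pantry}.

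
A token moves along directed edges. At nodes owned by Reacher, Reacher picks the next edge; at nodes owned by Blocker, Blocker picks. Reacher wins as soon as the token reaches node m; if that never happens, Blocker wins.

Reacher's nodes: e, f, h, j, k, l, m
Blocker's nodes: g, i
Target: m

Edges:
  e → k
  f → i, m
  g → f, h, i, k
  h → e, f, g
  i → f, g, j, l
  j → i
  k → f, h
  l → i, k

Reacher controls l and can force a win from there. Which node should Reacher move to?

A0 = {m}
A1: add {f} — f (Reacher) has f→m.
A2: add {h, k} — h (Reacher) has h→f; k (Reacher) has k→f.
A3: add {e, l} — e (Reacher) has e→k; l (Reacher) has l→k.
A4 = A3; e.g. g (Blocker) can still go to i. Fixed point.
From l, successor k is in the attractor (rank 2); the other successor i is not.

k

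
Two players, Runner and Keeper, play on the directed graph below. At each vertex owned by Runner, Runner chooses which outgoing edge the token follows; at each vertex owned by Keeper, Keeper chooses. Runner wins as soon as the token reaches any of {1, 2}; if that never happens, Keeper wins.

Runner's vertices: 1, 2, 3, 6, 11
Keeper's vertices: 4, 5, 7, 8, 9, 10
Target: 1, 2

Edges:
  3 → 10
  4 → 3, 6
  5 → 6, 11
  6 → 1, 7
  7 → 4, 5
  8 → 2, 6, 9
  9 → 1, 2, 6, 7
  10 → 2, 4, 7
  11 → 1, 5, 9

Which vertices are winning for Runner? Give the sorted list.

1, 2, 5, 6, 11

A0 = {1, 2}
A1: add {6, 11} — 6 (Runner) has 6→1; 11 (Runner) has 11→1.
A2: add {5} — 5 (Keeper): all of {6, 11} already in.
A3 = A2; e.g. 3 (Runner) has no edge into A2. Fixed point.
Runner's winning region = {1, 2, 5, 6, 11}.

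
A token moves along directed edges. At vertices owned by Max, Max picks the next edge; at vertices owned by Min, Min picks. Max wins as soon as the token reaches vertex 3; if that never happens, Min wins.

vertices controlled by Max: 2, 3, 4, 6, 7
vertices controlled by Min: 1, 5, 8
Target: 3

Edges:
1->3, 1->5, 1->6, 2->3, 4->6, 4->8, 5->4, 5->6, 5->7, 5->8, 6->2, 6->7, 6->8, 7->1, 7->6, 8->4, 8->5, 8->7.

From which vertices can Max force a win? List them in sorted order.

2, 3, 4, 6, 7

A0 = {3}
A1: add {2} — 2 (Max) has 2→3.
A2: add {6} — 6 (Max) has 6→2.
A3: add {4, 7} — 4 (Max) has 4→6; 7 (Max) has 7→6.
A4 = A3; e.g. 1 (Min) can still go to 5. Fixed point.
Max's winning region = {2, 3, 4, 6, 7}.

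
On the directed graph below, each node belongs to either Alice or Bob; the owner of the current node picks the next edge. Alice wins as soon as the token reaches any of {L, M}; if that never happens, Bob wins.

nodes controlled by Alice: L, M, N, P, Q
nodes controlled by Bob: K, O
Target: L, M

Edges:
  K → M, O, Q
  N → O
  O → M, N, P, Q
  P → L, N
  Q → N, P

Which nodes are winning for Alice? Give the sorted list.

L, M, P, Q

A0 = {L, M}
A1: add {P} — P (Alice) has P→L.
A2: add {Q} — Q (Alice) has Q→P.
A3 = A2; e.g. K (Bob) can still go to O. Fixed point.
Alice's winning region = {L, M, P, Q}.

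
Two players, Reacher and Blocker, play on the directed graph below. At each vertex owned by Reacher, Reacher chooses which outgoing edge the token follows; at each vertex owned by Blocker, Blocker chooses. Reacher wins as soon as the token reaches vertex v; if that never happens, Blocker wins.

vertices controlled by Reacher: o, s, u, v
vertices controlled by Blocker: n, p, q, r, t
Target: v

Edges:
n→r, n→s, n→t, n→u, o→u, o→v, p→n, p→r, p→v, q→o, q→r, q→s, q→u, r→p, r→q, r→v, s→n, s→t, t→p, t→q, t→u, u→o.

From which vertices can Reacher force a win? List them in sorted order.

o, u, v

A0 = {v}
A1: add {o} — o (Reacher) has o→v.
A2: add {u} — u (Reacher) has u→o.
A3 = A2; e.g. n (Blocker) can still go to r. Fixed point.
Reacher's winning region = {o, u, v}.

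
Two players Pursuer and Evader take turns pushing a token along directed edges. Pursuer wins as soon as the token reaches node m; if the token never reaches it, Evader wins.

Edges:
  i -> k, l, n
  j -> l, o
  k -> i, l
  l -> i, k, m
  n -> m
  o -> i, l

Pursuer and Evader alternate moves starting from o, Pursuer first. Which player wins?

Track states (vertex, player-to-move).
A0 = {(m,Pursuer), (m,Evader)}
A1: add {(l,Pursuer), (n,Pursuer), (n,Evader)}.
A2: add {(i,Pursuer)}.
A3: add {(k,Evader), (o,Evader)}.
A4: add {(j,Pursuer)}.
A5 = A4; e.g. (i,Evader) stays out. (o,Pursuer) never enters ⇒ Evader avoids the target.

Evader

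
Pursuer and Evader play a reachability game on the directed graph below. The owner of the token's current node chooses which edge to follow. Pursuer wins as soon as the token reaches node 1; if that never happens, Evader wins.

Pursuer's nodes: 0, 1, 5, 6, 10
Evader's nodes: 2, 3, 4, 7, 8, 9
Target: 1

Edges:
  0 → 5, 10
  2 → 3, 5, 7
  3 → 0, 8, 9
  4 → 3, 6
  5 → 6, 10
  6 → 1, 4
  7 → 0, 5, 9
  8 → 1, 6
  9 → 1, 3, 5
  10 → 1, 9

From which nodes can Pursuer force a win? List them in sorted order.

A0 = {1}
A1: add {6, 10} — 6 (Pursuer) has 6→1; 10 (Pursuer) has 10→1.
A2: add {0, 5, 8} — 0 (Pursuer) has 0→10; 5 (Pursuer) has 5→6; 8 (Evader): all of {1, 6} already in.
A3 = A2; e.g. 2 (Evader) can still go to 3. Fixed point.
Pursuer's winning region = {0, 1, 5, 6, 8, 10}.

0, 1, 5, 6, 8, 10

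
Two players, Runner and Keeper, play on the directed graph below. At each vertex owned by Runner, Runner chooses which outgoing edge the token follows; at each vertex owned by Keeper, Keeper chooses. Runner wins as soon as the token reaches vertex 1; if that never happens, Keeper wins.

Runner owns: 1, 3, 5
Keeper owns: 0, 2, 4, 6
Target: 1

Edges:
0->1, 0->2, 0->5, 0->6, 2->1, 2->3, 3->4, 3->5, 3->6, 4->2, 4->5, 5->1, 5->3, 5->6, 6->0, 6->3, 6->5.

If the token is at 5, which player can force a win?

Runner

A0 = {1}
A1: add {5} — 5 (Runner) has 5→1.
5 ∈ A1, so Runner can force the target.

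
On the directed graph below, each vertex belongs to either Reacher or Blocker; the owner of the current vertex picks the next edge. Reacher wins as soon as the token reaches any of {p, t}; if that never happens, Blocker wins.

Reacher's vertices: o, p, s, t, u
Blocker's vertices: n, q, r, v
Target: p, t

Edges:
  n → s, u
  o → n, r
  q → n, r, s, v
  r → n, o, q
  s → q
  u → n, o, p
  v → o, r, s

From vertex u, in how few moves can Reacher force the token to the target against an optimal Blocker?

1

A0 = {p, t}
A1: add {u} — u (Reacher) has u→p.
A2 = A1; e.g. n (Blocker) can still go to s. Fixed point.
u enters the attractor at level 1, so Reacher can force the target in 1 move from there.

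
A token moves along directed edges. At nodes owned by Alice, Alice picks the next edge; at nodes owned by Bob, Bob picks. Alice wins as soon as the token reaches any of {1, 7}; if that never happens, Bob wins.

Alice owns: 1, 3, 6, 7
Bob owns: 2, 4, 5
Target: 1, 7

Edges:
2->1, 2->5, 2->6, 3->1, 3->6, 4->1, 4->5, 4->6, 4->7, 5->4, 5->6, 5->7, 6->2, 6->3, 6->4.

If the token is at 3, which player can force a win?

A0 = {1, 7}
A1: add {3} — 3 (Alice) has 3→1.
3 ∈ A1, so Alice can force the target.

Alice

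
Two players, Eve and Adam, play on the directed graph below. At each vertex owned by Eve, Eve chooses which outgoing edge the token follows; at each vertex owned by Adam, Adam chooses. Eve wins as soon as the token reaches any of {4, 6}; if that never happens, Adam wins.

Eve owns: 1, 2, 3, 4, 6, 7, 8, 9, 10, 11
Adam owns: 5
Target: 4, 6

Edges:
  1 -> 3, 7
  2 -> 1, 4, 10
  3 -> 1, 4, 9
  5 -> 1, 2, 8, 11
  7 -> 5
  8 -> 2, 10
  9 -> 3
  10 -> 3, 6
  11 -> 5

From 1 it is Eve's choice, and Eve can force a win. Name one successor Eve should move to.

A0 = {4, 6}
A1: add {2, 3, 10} — 2 (Eve) has 2→4; 3 (Eve) has 3→4; 10 (Eve) has 10→6.
A2: add {1, 8, 9} — 1 (Eve) has 1→3; 8 (Eve) has 8→2; 9 (Eve) has 9→3.
A3 = A2; e.g. 5 (Adam) can still go to 11. Fixed point.
From 1, successor 3 is in the attractor (rank 1); the other successor 7 is not.

3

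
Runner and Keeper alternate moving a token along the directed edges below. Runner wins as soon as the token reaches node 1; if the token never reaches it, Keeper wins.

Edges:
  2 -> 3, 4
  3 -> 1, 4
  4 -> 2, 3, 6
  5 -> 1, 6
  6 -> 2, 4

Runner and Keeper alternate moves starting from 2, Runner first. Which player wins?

Keeper

Track states (vertex, player-to-move).
A0 = {(1,Runner), (1,Keeper)}
A1: add {(3,Runner), (5,Runner)}.
A2 = A1; e.g. (2,Runner) stays out. (2,Runner) never enters ⇒ Keeper avoids the target.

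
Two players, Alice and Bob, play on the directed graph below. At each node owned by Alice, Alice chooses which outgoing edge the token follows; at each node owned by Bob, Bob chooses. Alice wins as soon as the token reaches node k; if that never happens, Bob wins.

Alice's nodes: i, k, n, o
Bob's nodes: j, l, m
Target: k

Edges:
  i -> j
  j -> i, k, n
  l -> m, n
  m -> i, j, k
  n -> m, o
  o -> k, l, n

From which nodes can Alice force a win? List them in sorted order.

k, n, o

A0 = {k}
A1: add {o} — o (Alice) has o→k.
A2: add {n} — n (Alice) has n→o.
A3 = A2; e.g. i (Alice) has no edge into A2. Fixed point.
Alice's winning region = {k, n, o}.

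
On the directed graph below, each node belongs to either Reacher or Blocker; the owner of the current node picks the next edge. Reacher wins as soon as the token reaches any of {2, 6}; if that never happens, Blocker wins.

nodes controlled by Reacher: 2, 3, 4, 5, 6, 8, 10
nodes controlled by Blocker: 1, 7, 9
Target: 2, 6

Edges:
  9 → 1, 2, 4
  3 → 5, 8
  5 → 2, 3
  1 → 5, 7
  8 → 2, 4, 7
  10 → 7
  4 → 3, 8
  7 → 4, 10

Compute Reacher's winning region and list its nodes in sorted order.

2, 3, 4, 5, 6, 8

A0 = {2, 6}
A1: add {5, 8} — 5 (Reacher) has 5→2; 8 (Reacher) has 8→2.
A2: add {3, 4} — 3 (Reacher) has 3→5; 4 (Reacher) has 4→8.
A3 = A2; e.g. 1 (Blocker) can still go to 7. Fixed point.
Reacher's winning region = {2, 3, 4, 5, 6, 8}.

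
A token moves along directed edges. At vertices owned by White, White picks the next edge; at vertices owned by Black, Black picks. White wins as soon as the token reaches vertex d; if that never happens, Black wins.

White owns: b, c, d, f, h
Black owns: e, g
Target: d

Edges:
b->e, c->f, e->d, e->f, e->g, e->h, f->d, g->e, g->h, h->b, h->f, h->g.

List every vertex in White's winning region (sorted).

A0 = {d}
A1: add {f} — f (White) has f→d.
A2: add {c, h} — c (White) has c→f; h (White) has h→f.
A3 = A2; e.g. b (White) has no edge into A2. Fixed point.
White's winning region = {c, d, f, h}.

c, d, f, h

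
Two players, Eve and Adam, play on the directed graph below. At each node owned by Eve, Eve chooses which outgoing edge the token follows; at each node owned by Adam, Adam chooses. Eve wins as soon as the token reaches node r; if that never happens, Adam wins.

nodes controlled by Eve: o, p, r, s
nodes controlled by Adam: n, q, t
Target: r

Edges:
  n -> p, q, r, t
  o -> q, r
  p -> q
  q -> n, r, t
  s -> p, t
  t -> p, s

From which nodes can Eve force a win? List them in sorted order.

o, r

A0 = {r}
A1: add {o} — o (Eve) has o→r.
A2 = A1; e.g. n (Adam) can still go to p. Fixed point.
Eve's winning region = {o, r}.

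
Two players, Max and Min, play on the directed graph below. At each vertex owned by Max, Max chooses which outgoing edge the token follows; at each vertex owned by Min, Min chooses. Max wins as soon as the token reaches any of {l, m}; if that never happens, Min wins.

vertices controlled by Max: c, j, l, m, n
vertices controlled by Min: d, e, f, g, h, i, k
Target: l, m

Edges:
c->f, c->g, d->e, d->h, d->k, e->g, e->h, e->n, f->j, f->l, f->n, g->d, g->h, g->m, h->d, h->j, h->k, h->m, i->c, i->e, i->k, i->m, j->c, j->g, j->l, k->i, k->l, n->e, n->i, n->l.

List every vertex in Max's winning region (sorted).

c, f, j, l, m, n

A0 = {l, m}
A1: add {j, n} — j (Max) has j→l; n (Max) has n→l.
A2: add {f} — f (Min): all of {j, l, n} already in.
A3: add {c} — c (Max) has c→f.
A4 = A3; e.g. d (Min) can still go to e. Fixed point.
Max's winning region = {c, f, j, l, m, n}.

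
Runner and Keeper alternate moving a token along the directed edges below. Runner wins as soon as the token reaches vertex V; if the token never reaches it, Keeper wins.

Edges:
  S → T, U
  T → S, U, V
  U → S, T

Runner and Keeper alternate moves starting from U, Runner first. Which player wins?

Keeper

Track states (vertex, player-to-move).
A0 = {(V,Runner), (V,Keeper)}
A1: add {(T,Runner)}.
A2 = A1; e.g. (S,Runner) stays out. (U,Runner) never enters ⇒ Keeper avoids the target.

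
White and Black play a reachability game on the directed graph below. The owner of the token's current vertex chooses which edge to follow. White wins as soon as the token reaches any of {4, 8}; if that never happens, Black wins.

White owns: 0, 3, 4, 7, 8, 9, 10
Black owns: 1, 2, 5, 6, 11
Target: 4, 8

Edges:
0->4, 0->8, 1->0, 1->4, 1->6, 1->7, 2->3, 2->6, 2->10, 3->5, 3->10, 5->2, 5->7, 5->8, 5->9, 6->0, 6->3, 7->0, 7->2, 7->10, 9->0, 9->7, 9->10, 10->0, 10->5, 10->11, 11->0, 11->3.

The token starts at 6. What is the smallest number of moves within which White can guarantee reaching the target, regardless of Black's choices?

A0 = {4, 8}
A1: add {0} — 0 (White) has 0→4.
A2: add {7, 9, 10} — 7 (White) has 7→0; 9 (White) has 9→0; 10 (White) has 10→0.
A3: add {3} — 3 (White) has 3→10.
A4: add {6, 11} — 6 (Black): all of {0, 3} already in; 11 (Black): all of {0, 3} already in.
6 enters the attractor at level 4, so White can force the target in 4 moves from there.

4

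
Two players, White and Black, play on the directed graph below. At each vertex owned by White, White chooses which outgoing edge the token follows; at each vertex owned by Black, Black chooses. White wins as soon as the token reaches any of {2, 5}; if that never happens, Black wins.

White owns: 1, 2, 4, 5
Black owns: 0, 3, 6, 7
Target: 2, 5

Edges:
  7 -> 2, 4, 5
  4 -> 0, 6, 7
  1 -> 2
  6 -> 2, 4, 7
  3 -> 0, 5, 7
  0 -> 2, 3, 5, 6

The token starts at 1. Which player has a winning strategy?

White

A0 = {2, 5}
A1: add {1} — 1 (White) has 1→2.
A2 = A1; e.g. 0 (Black) can still go to 3. Fixed point.
1 ∈ A1, so White can force the target.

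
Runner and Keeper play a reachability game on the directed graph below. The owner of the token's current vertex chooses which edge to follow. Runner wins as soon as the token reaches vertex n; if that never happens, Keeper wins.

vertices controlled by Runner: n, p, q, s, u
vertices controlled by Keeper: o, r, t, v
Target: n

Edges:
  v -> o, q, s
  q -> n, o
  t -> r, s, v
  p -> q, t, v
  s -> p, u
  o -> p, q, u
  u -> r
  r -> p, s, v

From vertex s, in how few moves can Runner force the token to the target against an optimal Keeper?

A0 = {n}
A1: add {q} — q (Runner) has q→n.
A2: add {p} — p (Runner) has p→q.
A3: add {s} — s (Runner) has s→p.
A4 = A3; e.g. o (Keeper) can still go to u. Fixed point.
s enters the attractor at level 3, so Runner can force the target in 3 moves from there.

3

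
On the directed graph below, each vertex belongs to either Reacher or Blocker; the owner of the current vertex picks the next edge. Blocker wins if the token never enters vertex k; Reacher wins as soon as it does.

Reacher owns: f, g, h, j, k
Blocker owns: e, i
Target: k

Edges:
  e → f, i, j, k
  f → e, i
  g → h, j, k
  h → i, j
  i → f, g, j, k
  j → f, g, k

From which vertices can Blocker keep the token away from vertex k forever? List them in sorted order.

A0 = {k}
A1: add {g, j} — g (Reacher) has g→k; j (Reacher) has j→k.
A2: add {h} — h (Reacher) has h→j.
A3 = A2; e.g. e (Blocker) can still go to f. Fixed point.
Reacher's attractor = {g, h, j, k}; Blocker avoids the target exactly from the complement.

e, f, i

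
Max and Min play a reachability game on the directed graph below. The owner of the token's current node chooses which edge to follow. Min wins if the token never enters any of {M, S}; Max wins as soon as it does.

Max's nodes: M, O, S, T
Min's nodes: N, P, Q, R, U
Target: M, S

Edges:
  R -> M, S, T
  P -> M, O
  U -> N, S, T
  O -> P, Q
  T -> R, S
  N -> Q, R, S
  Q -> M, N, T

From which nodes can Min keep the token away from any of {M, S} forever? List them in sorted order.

N, O, P, Q, U

A0 = {M, S}
A1: add {T} — T (Max) has T→S.
A2: add {R} — R (Min): all of {M, S, T} already in.
A3 = A2; e.g. N (Min) can still go to Q. Fixed point.
Max's attractor = {M, R, S, T}; Min avoids the target exactly from the complement.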